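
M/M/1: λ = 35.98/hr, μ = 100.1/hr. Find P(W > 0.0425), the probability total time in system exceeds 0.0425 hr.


W ~ Exponential(μ−λ) for M/M/1.
μ − λ = 100.1 − 35.98 = 64.1200
P(W > t) = e^{−(μ−λ)t} = e^{−2.7251} = 0.065540

Final: 0.065540


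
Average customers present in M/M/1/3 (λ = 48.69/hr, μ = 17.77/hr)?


ρ = 48.69/17.77 = 2.7400
L = ρ[1 − (K+1)ρ^K + Kρ^(K+1)] / [(1−ρ)(1−ρ^(K+1))]
Numerator: 2.7400·(1 − 4·20.571077 + 3·56.364984) = 240.602146
Denominator: (-1.7400)·(-55.364984) = 96.335695
L = 240.602146/96.335695 = 2.4975

Final: 2.4975


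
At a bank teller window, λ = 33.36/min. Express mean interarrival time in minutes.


Mean interarrival time = 1/λ = 1/33.36 minute = 0.02998 minute
In minutes: 0.02998 × 1 = 0.02998 min

Final: 0.02998 min


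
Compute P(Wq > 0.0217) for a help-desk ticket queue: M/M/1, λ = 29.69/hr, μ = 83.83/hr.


ρ = 29.69/83.83 = 0.3542
P(Wq > t) = ρ·e^{−(μ−λ)t} = 0.3542·e^{−1.1748}
= 0.3542·0.308869 = 0.109392

Final: 0.109392


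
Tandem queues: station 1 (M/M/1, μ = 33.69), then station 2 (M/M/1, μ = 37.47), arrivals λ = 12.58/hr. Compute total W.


Each node sees arrival rate λ = 12.58/hr (tandem ⇒ throughput preserved).
W₁ = 1/(μ₁−λ) = 1/(33.69−12.58) = 0.04737 hr
W₂ = 1/(μ₂−λ) = 1/(37.47−12.58) = 0.04018 hr
W_total = W₁ + W₂ = 0.04737 + 0.04018 = 0.08755 hr

Final: 0.08755 hr


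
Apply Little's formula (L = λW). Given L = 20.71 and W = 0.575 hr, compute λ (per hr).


λ = L/W = 20.71/0.575 = 36.0174 /hr

Final: 36.0174 /hr


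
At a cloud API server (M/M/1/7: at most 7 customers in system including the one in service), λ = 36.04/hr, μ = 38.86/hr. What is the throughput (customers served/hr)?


ρ = 0.9274; P_K = (1−ρ)ρ^7/(1−ρ^8) = 0.094612
λ_eff = λ(1 − P_K) = 36.04·(1 − 0.094612) = 36.04·0.905388 = 32.6302 /hr

Final: 32.6302 /hr


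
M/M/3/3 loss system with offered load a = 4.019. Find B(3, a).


B(c,a) = (a^c/c!) / Σ_{k=0}^{c} a^k/k!
a^3/3! = 10.819390
Σ terms (k=0..3): 1.00000 + 4.01900 + 8.07618 + 10.81939 = 23.914570
B = 10.819390/23.914570 = 0.452418

Final: 0.452418


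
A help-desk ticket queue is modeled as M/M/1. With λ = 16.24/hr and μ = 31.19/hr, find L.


ρ = λ/μ = 16.24/31.19 = 0.5207
L = ρ/(1−ρ) = 0.5207/(1 − 0.5207) = 0.5207/0.4793 = 1.0863

Final: 1.0863


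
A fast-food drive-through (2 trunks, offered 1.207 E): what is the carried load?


B(2,1.207) = 0.248150 (Erlang-B)
Carried load = a(1 − B) = 1.207·(1 − 0.248150) = 1.207·0.751850 = 0.9075 E

Final: 0.9075 Erlangs


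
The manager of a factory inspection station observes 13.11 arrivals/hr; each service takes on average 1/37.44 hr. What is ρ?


ρ = λ/μ = 13.11/37.44 = 0.3502

Final: 0.3502


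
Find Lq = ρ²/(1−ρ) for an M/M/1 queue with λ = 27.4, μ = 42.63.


ρ = 27.4/42.63 = 0.6427
Lq = ρ²/(1−ρ) = 0.4131/0.3573 = 1.1563

Final: 1.1563


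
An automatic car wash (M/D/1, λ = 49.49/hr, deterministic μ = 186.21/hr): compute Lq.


ρ = 49.49/186.21 = 0.2658
M/D/1: Lq = ρ²/(2(1−ρ)) = 0.07064/(2·0.7342) = 0.04810

Final: 0.04810


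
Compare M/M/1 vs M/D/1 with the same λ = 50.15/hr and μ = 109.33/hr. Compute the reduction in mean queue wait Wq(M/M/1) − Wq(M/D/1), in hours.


ρ = 50.15/109.33 = 0.4587
Wq(M/M/1) = ρ/(μ−λ) = 0.4587/59.18 = 0.007751 hr
Wq(M/D/1) = ρ/(2(μ−λ)) = 0.003875 hr
Savings = 0.007751 − 0.003875 = 0.003875 hr

Final: 0.003875 hr


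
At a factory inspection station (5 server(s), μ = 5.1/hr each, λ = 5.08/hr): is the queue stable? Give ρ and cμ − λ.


Total capacity cμ = 5·5.1 = 25.50/hr
ρ = λ/(cμ) = 5.08/25.50 = 0.1992
Stable ⇔ ρ < 1: YES
Spare capacity = cμ − λ = 25.50 − 5.08 = 20.42/hr

Final: ρ = 0.1992; stable; margin = 20.42/hr


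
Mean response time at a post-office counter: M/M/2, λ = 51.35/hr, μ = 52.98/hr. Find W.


a = 0.9692; ρ = 0.4846; P₀ = 0.347149
Lq = P₀·a^c·ρ/(c!(1−ρ)²) = 0.29750
Wq = Lq/λ = 0.29750/51.35 = 0.005793 hr
W = Wq + 1/μ = 0.005793 + 0.01888 = 0.02467 hr

Final: 0.02467 hr


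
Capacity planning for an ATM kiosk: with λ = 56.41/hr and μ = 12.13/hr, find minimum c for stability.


Stability requires cμ > λ ⇔ c > λ/μ.
λ/μ = 56.41/12.13 = 4.6505
Minimum integer c = ⌊4.6505⌋ + 1 = 5
Check: 5·12.13 = 60.65 > 56.41, while 4·12.13 = 48.52 ≤ 56.41

Final: 5 servers


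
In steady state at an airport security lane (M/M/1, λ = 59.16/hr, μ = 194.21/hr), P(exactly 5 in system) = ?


ρ = 59.16/194.21 = 0.3046
P_n = (1−ρ)·ρ^n = (1 − 0.3046)·0.3046^5 = 0.6954·0.002623 = 0.001824

Final: 0.001824


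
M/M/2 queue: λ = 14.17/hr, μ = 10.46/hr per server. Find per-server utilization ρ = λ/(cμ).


ρ = λ/(cμ) = 14.17/(2·10.46) = 14.17/20.92 = 0.6773

Final: 0.6773


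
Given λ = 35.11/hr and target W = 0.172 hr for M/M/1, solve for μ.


W = 1/(μ−λ) ⇒ μ − λ = 1/W = 1/0.172 = 5.8140
μ = λ + 1/W = 35.11 + 5.8140 = 40.9240 per hr

Final: 40.9240 /hr


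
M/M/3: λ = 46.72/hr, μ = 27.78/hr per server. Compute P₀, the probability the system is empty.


a = λ/μ = 46.72/27.78 = 1.6818; ρ = a/c = 0.5606
Σ_{k=0}^{2} a^k/k! (terms k=0..2) = 1.00000 + 1.68179 + 1.41420 = 4.09599
Tail: a^3/(3!(1−ρ)) = 4.75677/(6·0.4394) = 1.80425
P₀ = 1/(4.09599 + 1.80425) = 1/5.90023 = 0.169485

Final: 0.169485


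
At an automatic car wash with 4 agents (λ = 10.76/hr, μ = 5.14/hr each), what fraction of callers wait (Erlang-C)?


a = λ/μ = 2.0934; ρ = a/4 = 0.5233
P₀ = 0.117755 (from M/M/c formula)
C(c,a) = [a^c/(c!(1−ρ))]·P₀ = [19.20422/(24·0.4767)]·0.117755
= 1.67874·0.117755 = 0.197679

Final: 0.197679


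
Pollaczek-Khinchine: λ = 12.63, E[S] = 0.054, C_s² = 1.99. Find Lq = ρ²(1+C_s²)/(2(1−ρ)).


ρ = λ·E[S] = 12.63·0.054 = 0.6820
Lq = ρ²(1+C_s²)/(2(1−ρ)) = 0.4652·(1+1.99)/(2·0.3180)
= 0.4652·2.9900/0.6360 = 2.18693

Final: 2.18693


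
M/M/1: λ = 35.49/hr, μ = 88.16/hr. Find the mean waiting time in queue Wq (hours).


ρ = 35.49/88.16 = 0.4026
Wq = ρ/(μ−λ) = 0.4026/(88.16 − 35.49) = 0.4026/52.67 = 0.007643 hr

Final: 0.007643 hr


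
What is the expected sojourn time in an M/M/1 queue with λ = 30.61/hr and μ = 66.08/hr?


W = 1/(μ−λ) = 1/(66.08 − 30.61) = 1/35.47 = 0.02819 hr

Final: 0.02819 hr


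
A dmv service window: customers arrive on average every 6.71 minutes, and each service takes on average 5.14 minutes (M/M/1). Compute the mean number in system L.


λ = 60/6.71 = 8.9419 /hr
μ = 60/5.14 = 11.6732 /hr
ρ = λ/μ = 8.9419/11.6732 = 0.7660
L = ρ/(1−ρ) = 0.7660/0.2340 = 3.2739

Final: 3.2739


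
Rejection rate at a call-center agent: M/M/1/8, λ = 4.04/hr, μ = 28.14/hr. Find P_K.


ρ = λ/μ = 4.04/28.14 = 0.1436
P_K = (1−ρ)ρ^K/(1−ρ^(K+1)) = (0.8564·0.0000001805)/(1 − 0.00000002591)
= 0.0000001546/1.000000 = 0.0000001546

Final: 0.0000001546


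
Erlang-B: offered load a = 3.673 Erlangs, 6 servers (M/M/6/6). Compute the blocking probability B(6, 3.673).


B(c,a) = (a^c/c!) / Σ_{k=0}^{c} a^k/k!
a^6/6! = 3.410304
Σ terms (k=0..6): 1.00000 + 3.67300 + 6.74546 + 8.25870 + 7.58355 + 5.57087 + 3.41030 = 36.241889
B = 3.410304/36.241889 = 0.094098

Final: 0.094098


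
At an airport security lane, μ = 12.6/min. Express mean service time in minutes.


Mean service time = 1/μ = 1/12.6 minute = 0.07937 minute
In minutes: 0.07937 × 1 = 0.07937 min

Final: 0.07937 min


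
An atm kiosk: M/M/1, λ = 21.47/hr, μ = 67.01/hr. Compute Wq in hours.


ρ = 21.47/67.01 = 0.3204
Wq = ρ/(μ−λ) = 0.3204/(67.01 − 21.47) = 0.3204/45.54 = 0.007036 hr

Final: 0.007036 hr


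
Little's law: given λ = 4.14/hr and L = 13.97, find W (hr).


W = L/λ = 13.97/4.14 = 3.3744 hr

Final: 3.3744 hr


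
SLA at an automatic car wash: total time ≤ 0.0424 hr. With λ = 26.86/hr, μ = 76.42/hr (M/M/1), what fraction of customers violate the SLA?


W ~ Exponential(μ−λ) for M/M/1.
μ − λ = 76.42 − 26.86 = 49.5600
P(W > t) = e^{−(μ−λ)t} = e^{−2.1013} = 0.122292

Final: 0.122292


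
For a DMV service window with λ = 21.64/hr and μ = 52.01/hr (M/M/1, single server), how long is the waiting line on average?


ρ = 21.64/52.01 = 0.4161
Lq = ρ²/(1−ρ) = 0.1731/0.5839 = 0.2965

Final: 0.2965


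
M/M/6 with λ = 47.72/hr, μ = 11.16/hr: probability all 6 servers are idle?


a = λ/μ = 47.72/11.16 = 4.2760; ρ = a/c = 0.7127
Σ_{k=0}^{5} a^k/k! (terms k=0..5) = 1.00000 + 4.27599 + 9.14203 + 13.03039 + 13.92944 + 11.91242 = 53.29026
Tail: a^6/(6!(1−ρ)) = 6112.47988/(720·0.2873) = 29.54577
P₀ = 1/(53.29026 + 29.54577) = 1/82.83604 = 0.012072

Final: 0.012072


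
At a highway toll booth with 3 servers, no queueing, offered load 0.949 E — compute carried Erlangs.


B(3,0.949) = 0.056042 (Erlang-B)
Carried load = a(1 − B) = 0.949·(1 − 0.056042) = 0.949·0.943958 = 0.8958 E

Final: 0.8958 Erlangs


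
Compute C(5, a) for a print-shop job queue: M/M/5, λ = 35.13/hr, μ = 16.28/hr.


a = λ/μ = 2.1579; ρ = a/5 = 0.4316
P₀ = 0.114286 (from M/M/c formula)
C(c,a) = [a^c/(c!(1−ρ))]·P₀ = [46.78630/(120·0.5684)]·0.114286
= 0.68590·0.114286 = 0.078389

Final: 0.078389


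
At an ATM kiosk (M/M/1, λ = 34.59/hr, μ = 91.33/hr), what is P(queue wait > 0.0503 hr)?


ρ = 34.59/91.33 = 0.3787
P(Wq > t) = ρ·e^{−(μ−λ)t} = 0.3787·e^{−2.8540}
= 0.3787·0.057612 = 0.021820

Final: 0.021820


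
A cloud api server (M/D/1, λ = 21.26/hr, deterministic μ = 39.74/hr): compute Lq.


ρ = 21.26/39.74 = 0.5350
M/D/1: Lq = ρ²/(2(1−ρ)) = 0.2862/(2·0.4650) = 0.30773

Final: 0.30773


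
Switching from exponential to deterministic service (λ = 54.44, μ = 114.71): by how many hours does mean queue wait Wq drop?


ρ = 54.44/114.71 = 0.4746
Wq(M/M/1) = ρ/(μ−λ) = 0.4746/60.27 = 0.007874 hr
Wq(M/D/1) = ρ/(2(μ−λ)) = 0.003937 hr
Savings = 0.007874 − 0.003937 = 0.003937 hr

Final: 0.003937 hr


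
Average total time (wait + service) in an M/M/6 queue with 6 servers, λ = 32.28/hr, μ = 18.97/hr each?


a = 1.7016; ρ = 0.2836; P₀ = 0.182285
Lq = P₀·a^c·ρ/(c!(1−ρ)²) = 0.003396
Wq = Lq/λ = 0.003396/32.28 = 0.0001052 hr
W = Wq + 1/μ = 0.0001052 + 0.05271 = 0.05282 hr

Final: 0.05282 hr


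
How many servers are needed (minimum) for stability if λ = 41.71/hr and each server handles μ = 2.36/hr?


Stability requires cμ > λ ⇔ c > λ/μ.
λ/μ = 41.71/2.36 = 17.6737
Minimum integer c = ⌊17.6737⌋ + 1 = 18
Check: 18·2.36 = 42.48 > 41.71, while 17·2.36 = 40.12 ≤ 41.71

Final: 18 servers


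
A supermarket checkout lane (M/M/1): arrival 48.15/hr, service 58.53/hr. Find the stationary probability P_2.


ρ = 48.15/58.53 = 0.8227
P_n = (1−ρ)·ρ^n = (1 − 0.8227)·0.8227^2 = 0.1773·0.676761 = 0.120020

Final: 0.120020


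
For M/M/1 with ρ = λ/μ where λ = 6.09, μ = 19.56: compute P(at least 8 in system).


ρ = 6.09/19.56 = 0.3113
P(N ≥ n) = ρ^n = 0.3113^8 = 0.00008831

Final: 0.00008831


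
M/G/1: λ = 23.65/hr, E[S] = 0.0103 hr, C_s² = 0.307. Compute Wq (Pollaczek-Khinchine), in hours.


ρ = λ·E[S] = 23.65·0.0103 = 0.2436
E[S²] = E[S]²(1+C_s²) = 0.0103²·(1+0.307) = 0.0001387
Wq = λ·E[S²]/(2(1−ρ)) = 23.65·0.0001387/(2·0.7564) = 0.002168 hr

Final: 0.002168 hr


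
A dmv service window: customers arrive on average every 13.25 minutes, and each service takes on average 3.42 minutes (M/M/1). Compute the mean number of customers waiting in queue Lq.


λ = 60/13.25 = 4.5283 /hr
μ = 60/3.42 = 17.5439 /hr
ρ = λ/μ = 4.5283/17.5439 = 0.2581
Lq = ρ²/(1−ρ) = 0.06662/0.7419 = 0.08980

Final: 0.08980


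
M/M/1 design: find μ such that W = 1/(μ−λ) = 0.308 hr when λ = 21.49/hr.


W = 1/(μ−λ) ⇒ μ − λ = 1/W = 1/0.308 = 3.2468
μ = λ + 1/W = 21.49 + 3.2468 = 24.7368 per hr

Final: 24.7368 /hr


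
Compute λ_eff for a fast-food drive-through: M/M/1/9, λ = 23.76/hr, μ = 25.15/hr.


ρ = 0.9447; P_K = (1−ρ)ρ^9/(1−ρ^10) = 0.076403
λ_eff = λ(1 − P_K) = 23.76·(1 − 0.076403) = 23.76·0.923597 = 21.9447 /hr

Final: 21.9447 /hr


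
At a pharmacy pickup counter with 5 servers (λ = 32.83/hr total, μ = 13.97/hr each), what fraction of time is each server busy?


ρ = λ/(cμ) = 32.83/(5·13.97) = 32.83/69.85 = 0.4700

Final: 0.4700


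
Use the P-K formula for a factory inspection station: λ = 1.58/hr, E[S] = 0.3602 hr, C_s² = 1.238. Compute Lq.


ρ = λ·E[S] = 1.58·0.3602 = 0.5691
Lq = ρ²(1+C_s²)/(2(1−ρ)) = 0.3239·(1+1.238)/(2·0.4309)
= 0.3239·2.2380/0.8618 = 0.84115

Final: 0.84115


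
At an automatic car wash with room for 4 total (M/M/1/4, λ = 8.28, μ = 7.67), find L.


ρ = 8.28/7.67 = 1.0795
L = ρ[1 − (K+1)ρ^K + Kρ^(K+1)] / [(1−ρ)(1−ρ^(K+1))]
Numerator: 1.0795·(1 − 5·1.358125 + 4·1.466138) = 0.079804
Denominator: (-0.07953)·(-0.466138) = 0.037072
L = 0.079804/0.037072 = 2.1527

Final: 2.1527


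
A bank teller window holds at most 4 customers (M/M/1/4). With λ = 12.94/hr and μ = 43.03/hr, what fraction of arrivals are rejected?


ρ = λ/μ = 12.94/43.03 = 0.3007
P_K = (1−ρ)ρ^K/(1−ρ^(K+1)) = (0.6993·0.008178)/(1 − 0.002459)
= 0.005719/0.997541 = 0.005733

Final: 0.005733


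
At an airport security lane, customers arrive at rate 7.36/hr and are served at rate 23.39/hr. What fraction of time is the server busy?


ρ = λ/μ = 7.36/23.39 = 0.3147

Final: 0.3147


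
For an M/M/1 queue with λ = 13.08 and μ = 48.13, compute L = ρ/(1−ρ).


ρ = λ/μ = 13.08/48.13 = 0.2718
L = ρ/(1−ρ) = 0.2718/(1 − 0.2718) = 0.2718/0.7282 = 0.3732

Final: 0.3732


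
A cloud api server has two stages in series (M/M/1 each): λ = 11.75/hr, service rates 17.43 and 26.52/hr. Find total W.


Each node sees arrival rate λ = 11.75/hr (tandem ⇒ throughput preserved).
W₁ = 1/(μ₁−λ) = 1/(17.43−11.75) = 0.17606 hr
W₂ = 1/(μ₂−λ) = 1/(26.52−11.75) = 0.06770 hr
W_total = W₁ + W₂ = 0.17606 + 0.06770 = 0.24376 hr

Final: 0.24376 hr


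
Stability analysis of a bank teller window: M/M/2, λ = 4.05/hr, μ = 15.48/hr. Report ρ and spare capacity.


Total capacity cμ = 2·15.48 = 30.96/hr
ρ = λ/(cμ) = 4.05/30.96 = 0.1308
Stable ⇔ ρ < 1: YES
Spare capacity = cμ − λ = 30.96 − 4.05 = 26.91/hr

Final: ρ = 0.1308; stable; margin = 26.91/hr


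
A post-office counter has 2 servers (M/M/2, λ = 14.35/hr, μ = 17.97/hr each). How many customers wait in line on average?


a = λ/μ = 0.7986; ρ = a/2 = 0.3993
P₀ = 0.429310
Lq = P₀·a^c·ρ / (c!·(1−ρ)²) = 0.429310·0.63769·0.3993/(2·0.36087)
= 0.15145

Final: 0.15145


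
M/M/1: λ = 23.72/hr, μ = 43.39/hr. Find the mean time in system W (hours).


W = 1/(μ−λ) = 1/(43.39 − 23.72) = 1/19.67 = 0.05084 hr

Final: 0.05084 hr


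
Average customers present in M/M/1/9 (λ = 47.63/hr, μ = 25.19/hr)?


ρ = 47.63/25.19 = 1.8908
L = ρ[1 − (K+1)ρ^K + Kρ^(K+1)] / [(1−ρ)(1−ρ^(K+1))]
Numerator: 1.8908·(1 − 10·308.938281 + 9·584.149676) = 4101.142049
Denominator: (-0.8908)·(-583.149676) = 519.487048
L = 4101.142049/519.487048 = 7.8946

Final: 7.8946


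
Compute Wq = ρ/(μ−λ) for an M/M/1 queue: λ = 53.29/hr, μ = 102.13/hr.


ρ = 53.29/102.13 = 0.5218
Wq = ρ/(μ−λ) = 0.5218/(102.13 − 53.29) = 0.5218/48.84 = 0.01068 hr

Final: 0.01068 hr


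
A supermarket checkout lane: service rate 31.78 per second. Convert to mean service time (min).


Mean service time = 1/μ = 1/31.78 second = 0.03147 second
In minutes: 0.03147 × 0.0166667 = 0.0005244 min

Final: 0.0005244 min


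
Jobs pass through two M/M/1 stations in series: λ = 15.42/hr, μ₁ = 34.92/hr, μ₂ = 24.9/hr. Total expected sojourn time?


Each node sees arrival rate λ = 15.42/hr (tandem ⇒ throughput preserved).
W₁ = 1/(μ₁−λ) = 1/(34.92−15.42) = 0.05128 hr
W₂ = 1/(μ₂−λ) = 1/(24.9−15.42) = 0.10549 hr
W_total = W₁ + W₂ = 0.05128 + 0.10549 = 0.15677 hr

Final: 0.15677 hr


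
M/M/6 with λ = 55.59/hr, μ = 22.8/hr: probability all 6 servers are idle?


a = λ/μ = 55.59/22.8 = 2.4382; ρ = a/c = 0.4064
Σ_{k=0}^{5} a^k/k! (terms k=0..5) = 1.00000 + 2.43816 + 2.97231 + 2.41565 + 1.47243 + 0.71801 = 11.01656
Tail: a^6/(6!(1−ρ)) = 210.07335/(720·0.5936) = 0.49149
P₀ = 1/(11.01656 + 0.49149) = 1/11.50805 = 0.086896

Final: 0.086896


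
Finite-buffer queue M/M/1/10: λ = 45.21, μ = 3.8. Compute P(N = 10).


ρ = λ/μ = 45.21/3.8 = 11.8974
P_K = (1−ρ)ρ^K/(1−ρ^(K+1)) = (-10.8974·56821030290.563553)/(1 − 676020731430.625977)
= -619199701140.062378/-676020731429.625977 = 0.915948

Final: 0.915948


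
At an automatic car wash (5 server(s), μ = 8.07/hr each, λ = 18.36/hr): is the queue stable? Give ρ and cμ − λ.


Total capacity cμ = 5·8.07 = 40.35/hr
ρ = λ/(cμ) = 18.36/40.35 = 0.4550
Stable ⇔ ρ < 1: YES
Spare capacity = cμ − λ = 40.35 − 18.36 = 21.99/hr

Final: ρ = 0.4550; stable; margin = 21.99/hr


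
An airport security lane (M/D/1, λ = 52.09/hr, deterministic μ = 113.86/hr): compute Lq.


ρ = 52.09/113.86 = 0.4575
M/D/1: Lq = ρ²/(2(1−ρ)) = 0.2093/(2·0.5425) = 0.19290

Final: 0.19290


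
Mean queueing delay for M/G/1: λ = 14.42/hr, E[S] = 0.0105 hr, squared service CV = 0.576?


ρ = λ·E[S] = 14.42·0.0105 = 0.1514
E[S²] = E[S]²(1+C_s²) = 0.0105²·(1+0.576) = 0.0001738
Wq = λ·E[S²]/(2(1−ρ)) = 14.42·0.0001738/(2·0.8486) = 0.001476 hr

Final: 0.001476 hr


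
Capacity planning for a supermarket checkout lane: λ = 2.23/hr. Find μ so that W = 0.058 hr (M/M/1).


W = 1/(μ−λ) ⇒ μ − λ = 1/W = 1/0.058 = 17.2414
μ = λ + 1/W = 2.23 + 17.2414 = 19.4714 per hr

Final: 19.4714 /hr


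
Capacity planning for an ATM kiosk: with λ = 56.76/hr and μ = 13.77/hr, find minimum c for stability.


Stability requires cμ > λ ⇔ c > λ/μ.
λ/μ = 56.76/13.77 = 4.1220
Minimum integer c = ⌊4.1220⌋ + 1 = 5
Check: 5·13.77 = 68.85 > 56.76, while 4·13.77 = 55.08 ≤ 56.76

Final: 5 servers


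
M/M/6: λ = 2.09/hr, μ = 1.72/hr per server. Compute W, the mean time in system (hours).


a = 1.2151; ρ = 0.2025; P₀ = 0.296656
Lq = P₀·a^c·ρ/(c!(1−ρ)²) = 0.0004223
Wq = Lq/λ = 0.0004223/2.09 = 0.0002021 hr
W = Wq + 1/μ = 0.0002021 + 0.58140 = 0.58160 hr

Final: 0.58160 hr


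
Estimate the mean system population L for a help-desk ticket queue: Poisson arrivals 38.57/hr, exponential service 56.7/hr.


ρ = λ/μ = 38.57/56.7 = 0.6802
L = ρ/(1−ρ) = 0.6802/(1 − 0.6802) = 0.6802/0.3198 = 2.1274

Final: 2.1274


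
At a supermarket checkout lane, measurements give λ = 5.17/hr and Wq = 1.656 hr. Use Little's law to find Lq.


Lq = λWq = 5.17·1.656 = 8.5615

Final: 8.5615


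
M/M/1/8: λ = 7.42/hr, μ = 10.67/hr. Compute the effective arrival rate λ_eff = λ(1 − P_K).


ρ = 0.6954; P_K = (1−ρ)ρ^8/(1−ρ^9) = 0.017317
λ_eff = λ(1 − P_K) = 7.42·(1 − 0.017317) = 7.42·0.982683 = 7.2915 /hr

Final: 7.2915 /hr


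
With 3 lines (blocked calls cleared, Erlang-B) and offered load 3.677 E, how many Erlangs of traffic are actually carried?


B(3,3.677) = 0.420107 (Erlang-B)
Carried load = a(1 − B) = 3.677·(1 − 0.420107) = 3.677·0.579893 = 2.1323 E

Final: 2.1323 Erlangs


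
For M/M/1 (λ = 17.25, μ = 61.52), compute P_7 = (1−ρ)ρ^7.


ρ = 17.25/61.52 = 0.2804
P_n = (1−ρ)·ρ^n = (1 − 0.2804)·0.2804^7 = 0.7196·0.0001363 = 0.00009806

Final: 0.00009806


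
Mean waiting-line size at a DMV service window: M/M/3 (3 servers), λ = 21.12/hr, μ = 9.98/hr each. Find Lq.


a = λ/μ = 2.1162; ρ = a/3 = 0.7054
P₀ = 0.093306
Lq = P₀·a^c·ρ / (c!·(1−ρ)²) = 0.093306·9.47742·0.7054/(6·0.08678)
= 1.19800

Final: 1.19800


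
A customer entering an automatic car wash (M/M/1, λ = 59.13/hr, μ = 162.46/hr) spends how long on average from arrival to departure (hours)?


W = 1/(μ−λ) = 1/(162.46 − 59.13) = 1/103.33 = 0.009678 hr

Final: 0.009678 hr


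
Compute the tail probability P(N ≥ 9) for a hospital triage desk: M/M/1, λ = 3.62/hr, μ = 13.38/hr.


ρ = 3.62/13.38 = 0.2706
P(N ≥ n) = ρ^n = 0.2706^9 = 0.000007767

Final: 0.000007767


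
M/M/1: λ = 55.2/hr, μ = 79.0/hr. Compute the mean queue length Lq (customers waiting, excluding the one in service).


ρ = 55.2/79.0 = 0.6987
Lq = ρ²/(1−ρ) = 0.4882/0.3013 = 1.6206

Final: 1.6206


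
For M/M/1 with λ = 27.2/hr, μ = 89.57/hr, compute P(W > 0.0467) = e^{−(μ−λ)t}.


W ~ Exponential(μ−λ) for M/M/1.
μ − λ = 89.57 − 27.2 = 62.3700
P(W > t) = e^{−(μ−λ)t} = e^{−2.9127} = 0.054330

Final: 0.054330


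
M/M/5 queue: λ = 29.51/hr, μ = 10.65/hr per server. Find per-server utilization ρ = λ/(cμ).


ρ = λ/(cμ) = 29.51/(5·10.65) = 29.51/53.25 = 0.5542

Final: 0.5542


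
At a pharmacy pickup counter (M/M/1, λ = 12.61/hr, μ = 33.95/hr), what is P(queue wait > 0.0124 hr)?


ρ = 12.61/33.95 = 0.3714
P(Wq > t) = ρ·e^{−(μ−λ)t} = 0.3714·e^{−0.2646}
= 0.3714·0.767501 = 0.285072

Final: 0.285072


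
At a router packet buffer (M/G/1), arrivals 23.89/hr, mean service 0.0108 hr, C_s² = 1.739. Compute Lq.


ρ = λ·E[S] = 23.89·0.0108 = 0.2580
Lq = ρ²(1+C_s²)/(2(1−ρ)) = 0.06657·(1+1.739)/(2·0.7420)
= 0.06657·2.7390/1.4840 = 0.12287

Final: 0.12287


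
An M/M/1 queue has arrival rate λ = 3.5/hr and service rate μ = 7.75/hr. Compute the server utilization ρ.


ρ = λ/μ = 3.5/7.75 = 0.4516

Final: 0.4516


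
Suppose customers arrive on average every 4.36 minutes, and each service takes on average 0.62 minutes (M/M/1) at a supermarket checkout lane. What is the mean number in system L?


λ = 60/4.36 = 13.7615 /hr
μ = 60/0.62 = 96.7742 /hr
ρ = λ/μ = 13.7615/96.7742 = 0.1422
L = ρ/(1−ρ) = 0.1422/0.8578 = 0.1658

Final: 0.1658


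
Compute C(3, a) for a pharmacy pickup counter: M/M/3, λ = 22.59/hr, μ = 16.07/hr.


a = λ/μ = 1.4057; ρ = a/3 = 0.4686
P₀ = 0.234470 (from M/M/c formula)
C(c,a) = [a^c/(c!(1−ρ))]·P₀ = [2.77780/(6·0.5314)]·0.234470
= 0.87118·0.234470 = 0.204266

Final: 0.204266


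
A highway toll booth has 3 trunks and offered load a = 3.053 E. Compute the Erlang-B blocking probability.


B(c,a) = (a^c/c!) / Σ_{k=0}^{c} a^k/k!
a^3/3! = 4.742738
Σ terms (k=0..3): 1.00000 + 3.05300 + 4.66040 + 4.74274 = 13.456143
B = 4.742738/13.456143 = 0.352459

Final: 0.352459


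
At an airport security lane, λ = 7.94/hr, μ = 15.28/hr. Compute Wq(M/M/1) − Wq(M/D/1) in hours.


ρ = 7.94/15.28 = 0.5196
Wq(M/M/1) = ρ/(μ−λ) = 0.5196/7.34 = 0.07079 hr
Wq(M/D/1) = ρ/(2(μ−λ)) = 0.03540 hr
Savings = 0.07079 − 0.03540 = 0.03540 hr

Final: 0.03540 hr


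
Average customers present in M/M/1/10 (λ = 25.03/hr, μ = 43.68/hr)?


ρ = 25.03/43.68 = 0.5730
L = ρ[1 − (K+1)ρ^K + Kρ^(K+1)] / [(1−ρ)(1−ρ^(K+1))]
Numerator: 0.5730·(1 − 11·0.003818 + 10·0.002188) = 0.561503
Denominator: (0.4270)·(0.997812) = 0.426035
L = 0.561503/0.426035 = 1.3180

Final: 1.3180


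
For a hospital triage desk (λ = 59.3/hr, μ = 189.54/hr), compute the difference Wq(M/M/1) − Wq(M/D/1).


ρ = 59.3/189.54 = 0.3129
Wq(M/M/1) = ρ/(μ−λ) = 0.3129/130.24 = 0.002402 hr
Wq(M/D/1) = ρ/(2(μ−λ)) = 0.001201 hr
Savings = 0.002402 − 0.001201 = 0.001201 hr

Final: 0.001201 hr


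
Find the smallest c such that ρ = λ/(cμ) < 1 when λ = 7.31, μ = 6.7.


Stability requires cμ > λ ⇔ c > λ/μ.
λ/μ = 7.31/6.7 = 1.0910
Minimum integer c = ⌊1.0910⌋ + 1 = 2
Check: 2·6.7 = 13.40 > 7.31, while 1·6.7 = 6.70 ≤ 7.31

Final: 2 servers


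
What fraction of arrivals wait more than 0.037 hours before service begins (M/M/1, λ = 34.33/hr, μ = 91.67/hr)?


ρ = 34.33/91.67 = 0.3745
P(Wq > t) = ρ·e^{−(μ−λ)t} = 0.3745·e^{−2.1216}
= 0.3745·0.119842 = 0.044880

Final: 0.044880


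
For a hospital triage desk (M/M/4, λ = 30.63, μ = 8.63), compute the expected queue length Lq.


a = λ/μ = 3.5492; ρ = a/4 = 0.8873
P₀ = 0.012991
Lq = P₀·a^c·ρ / (c!·(1−ρ)²) = 0.012991·158.68826·0.8873/(24·0.01270)
= 6.00211

Final: 6.00211


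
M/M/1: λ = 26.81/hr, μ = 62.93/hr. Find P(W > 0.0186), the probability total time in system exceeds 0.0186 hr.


W ~ Exponential(μ−λ) for M/M/1.
μ − λ = 62.93 − 26.81 = 36.1200
P(W > t) = e^{−(μ−λ)t} = e^{−0.6718} = 0.510772

Final: 0.510772


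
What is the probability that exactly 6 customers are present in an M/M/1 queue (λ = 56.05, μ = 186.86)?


ρ = 56.05/186.86 = 0.3000
P_n = (1−ρ)·ρ^n = (1 − 0.3000)·0.3000^6 = 0.7000·0.0007284 = 0.0005099

Final: 0.0005099


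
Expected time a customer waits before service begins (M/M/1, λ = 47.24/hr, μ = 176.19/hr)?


ρ = 47.24/176.19 = 0.2681
Wq = ρ/(μ−λ) = 0.2681/(176.19 − 47.24) = 0.2681/128.95 = 0.002079 hr

Final: 0.002079 hr


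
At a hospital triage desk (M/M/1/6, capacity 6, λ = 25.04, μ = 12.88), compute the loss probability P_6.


ρ = λ/μ = 25.04/12.88 = 1.9441
P_K = (1−ρ)ρ^K/(1−ρ^(K+1)) = (-0.9441·53.989682)/(1 − 104.961307)
= -50.971625/-103.961307 = 0.490294

Final: 0.490294


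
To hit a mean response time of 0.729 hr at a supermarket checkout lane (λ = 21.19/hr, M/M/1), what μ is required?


W = 1/(μ−λ) ⇒ μ − λ = 1/W = 1/0.729 = 1.3717
μ = λ + 1/W = 21.19 + 1.3717 = 22.5617 per hr

Final: 22.5617 /hr


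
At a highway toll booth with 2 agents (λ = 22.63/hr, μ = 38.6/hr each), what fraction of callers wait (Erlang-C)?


a = λ/μ = 0.5863; ρ = a/2 = 0.2931
P₀ = 0.546629 (from M/M/c formula)
C(c,a) = [a^c/(c!(1−ρ))]·P₀ = [0.34371/(2·0.7069)]·0.546629
= 0.24312·0.546629 = 0.132899

Final: 0.132899


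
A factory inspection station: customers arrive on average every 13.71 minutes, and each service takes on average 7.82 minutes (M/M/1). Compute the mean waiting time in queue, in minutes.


λ = 60/13.71 = 4.3764 /hr
μ = 60/7.82 = 7.6726 /hr
ρ = λ/μ = 4.3764/7.6726 = 0.5704
Wq = ρ/(μ−λ) = 0.5704/(7.6726−4.3764) = 0.17304 hr
In minutes: 0.17304·60 = 10.382 min

Final: 10.382 min


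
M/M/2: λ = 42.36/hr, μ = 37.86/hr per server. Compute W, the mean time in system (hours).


a = 1.1189; ρ = 0.5594; P₀ = 0.282520
Lq = P₀·a^c·ρ/(c!(1−ρ)²) = 0.50967
Wq = Lq/λ = 0.50967/42.36 = 0.01203 hr
W = Wq + 1/μ = 0.01203 + 0.02641 = 0.03844 hr

Final: 0.03844 hr


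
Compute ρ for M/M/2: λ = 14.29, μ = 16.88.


ρ = λ/(cμ) = 14.29/(2·16.88) = 14.29/33.76 = 0.4233

Final: 0.4233


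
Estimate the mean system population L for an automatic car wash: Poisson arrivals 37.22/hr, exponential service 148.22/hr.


ρ = λ/μ = 37.22/148.22 = 0.2511
L = ρ/(1−ρ) = 0.2511/(1 − 0.2511) = 0.2511/0.7489 = 0.3353

Final: 0.3353


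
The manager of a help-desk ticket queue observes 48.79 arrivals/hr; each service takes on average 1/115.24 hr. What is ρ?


ρ = λ/μ = 48.79/115.24 = 0.4234

Final: 0.4234


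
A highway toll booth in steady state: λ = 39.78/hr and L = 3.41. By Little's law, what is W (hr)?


W = L/λ = 3.41/39.78 = 0.08572 hr

Final: 0.08572 hr


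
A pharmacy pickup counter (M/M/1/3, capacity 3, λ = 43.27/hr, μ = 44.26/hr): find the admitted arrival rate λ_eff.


ρ = 0.9776; P_K = (1−ρ)ρ^3/(1−ρ^4) = 0.241582
λ_eff = λ(1 − P_K) = 43.27·(1 − 0.241582) = 43.27·0.758418 = 32.8168 /hr

Final: 32.8168 /hr


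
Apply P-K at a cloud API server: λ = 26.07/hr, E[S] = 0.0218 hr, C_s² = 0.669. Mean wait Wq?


ρ = λ·E[S] = 26.07·0.0218 = 0.5683
E[S²] = E[S]²(1+C_s²) = 0.0218²·(1+0.669) = 0.0007932
Wq = λ·E[S²]/(2(1−ρ)) = 26.07·0.0007932/(2·0.4317) = 0.02395 hr

Final: 0.02395 hr


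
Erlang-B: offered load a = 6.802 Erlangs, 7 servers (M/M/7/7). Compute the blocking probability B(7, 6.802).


B(c,a) = (a^c/c!) / Σ_{k=0}^{c} a^k/k!
a^7/7! = 133.667510
Σ terms (k=0..7): 1.00000 + 6.80200 + 23.13360 + 52.45159 + 89.19392 + 121.33941 + 137.55845 + 133.66751 = 565.146484
B = 133.667510/565.146484 = 0.236518

Final: 0.236518


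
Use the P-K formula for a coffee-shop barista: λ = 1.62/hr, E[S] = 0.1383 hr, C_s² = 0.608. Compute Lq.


ρ = λ·E[S] = 1.62·0.1383 = 0.2240
Lq = ρ²(1+C_s²)/(2(1−ρ)) = 0.05020·(1+0.608)/(2·0.7760)
= 0.05020·1.6080/1.5519 = 0.05201

Final: 0.05201


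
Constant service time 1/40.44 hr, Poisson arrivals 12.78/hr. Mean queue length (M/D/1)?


ρ = 12.78/40.44 = 0.3160
M/D/1: Lq = ρ²/(2(1−ρ)) = 0.09987/(2·0.6840) = 0.07301

Final: 0.07301


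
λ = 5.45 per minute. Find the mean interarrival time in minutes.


Mean interarrival time = 1/λ = 1/5.45 minute = 0.18349 minute
In minutes: 0.18349 × 1 = 0.1835 min

Final: 0.1835 min


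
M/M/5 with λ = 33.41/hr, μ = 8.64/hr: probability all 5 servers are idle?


a = λ/μ = 33.41/8.64 = 3.8669; ρ = a/c = 0.7734
Σ_{k=0}^{4} a^k/k! (terms k=0..4) = 1.00000 + 3.86690 + 7.47645 + 9.63689 + 9.31622 = 31.29646
Tail: a^5/(5!(1−ρ)) = 864.59688/(120·0.2266) = 31.79314
P₀ = 1/(31.29646 + 31.79314) = 1/63.08960 = 0.015850

Final: 0.015850


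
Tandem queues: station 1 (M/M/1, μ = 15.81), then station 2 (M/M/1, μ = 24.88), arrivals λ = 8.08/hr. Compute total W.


Each node sees arrival rate λ = 8.08/hr (tandem ⇒ throughput preserved).
W₁ = 1/(μ₁−λ) = 1/(15.81−8.08) = 0.12937 hr
W₂ = 1/(μ₂−λ) = 1/(24.88−8.08) = 0.05952 hr
W_total = W₁ + W₂ = 0.12937 + 0.05952 = 0.18889 hr

Final: 0.18889 hr


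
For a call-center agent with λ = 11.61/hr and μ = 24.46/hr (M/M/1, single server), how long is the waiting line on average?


ρ = 11.61/24.46 = 0.4747
Lq = ρ²/(1−ρ) = 0.2253/0.5253 = 0.4288

Final: 0.4288


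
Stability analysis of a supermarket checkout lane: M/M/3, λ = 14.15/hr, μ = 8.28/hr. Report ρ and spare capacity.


Total capacity cμ = 3·8.28 = 24.84/hr
ρ = λ/(cμ) = 14.15/24.84 = 0.5696
Stable ⇔ ρ < 1: YES
Spare capacity = cμ − λ = 24.84 − 14.15 = 10.69/hr

Final: ρ = 0.5696; stable; margin = 10.69/hr


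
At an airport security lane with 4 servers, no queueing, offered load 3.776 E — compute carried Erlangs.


B(4,3.776) = 0.288619 (Erlang-B)
Carried load = a(1 − B) = 3.776·(1 − 0.288619) = 3.776·0.711381 = 2.6862 E

Final: 2.6862 Erlangs


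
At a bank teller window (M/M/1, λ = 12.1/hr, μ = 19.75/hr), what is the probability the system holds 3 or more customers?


ρ = 12.1/19.75 = 0.6127
P(N ≥ n) = ρ^n = 0.6127^3 = 0.229961

Final: 0.229961


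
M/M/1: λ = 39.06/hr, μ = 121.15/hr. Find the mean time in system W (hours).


W = 1/(μ−λ) = 1/(121.15 − 39.06) = 1/82.09 = 0.01218 hr

Final: 0.01218 hr


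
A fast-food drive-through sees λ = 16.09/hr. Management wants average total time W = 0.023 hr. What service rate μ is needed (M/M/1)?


W = 1/(μ−λ) ⇒ μ − λ = 1/W = 1/0.023 = 43.4783
μ = λ + 1/W = 16.09 + 43.4783 = 59.5683 per hr

Final: 59.5683 /hr


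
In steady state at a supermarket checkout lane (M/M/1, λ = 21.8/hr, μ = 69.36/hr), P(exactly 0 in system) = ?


ρ = 21.8/69.36 = 0.3143
P_n = (1−ρ)·ρ^n = (1 − 0.3143)·0.3143^0 = 0.6857·1.000000 = 0.685698

Final: 0.685698


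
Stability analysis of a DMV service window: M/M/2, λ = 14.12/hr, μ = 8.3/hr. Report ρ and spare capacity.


Total capacity cμ = 2·8.3 = 16.60/hr
ρ = λ/(cμ) = 14.12/16.60 = 0.8506
Stable ⇔ ρ < 1: YES
Spare capacity = cμ − λ = 16.60 − 14.12 = 2.48/hr

Final: ρ = 0.8506; stable; margin = 2.48/hr


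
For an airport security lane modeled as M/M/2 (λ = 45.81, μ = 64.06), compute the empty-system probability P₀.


a = λ/μ = 45.81/64.06 = 0.7151; ρ = a/c = 0.3576
Σ_{k=0}^{1} a^k/k! (terms k=0..1) = 1.00000 + 0.71511 = 1.71511
Tail: a^2/(2!(1−ρ)) = 0.51138/(2·0.6424) = 0.39800
P₀ = 1/(1.71511 + 0.39800) = 1/2.11311 = 0.473236

Final: 0.473236


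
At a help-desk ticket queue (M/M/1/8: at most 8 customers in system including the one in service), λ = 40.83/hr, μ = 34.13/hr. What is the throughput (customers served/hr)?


ρ = 1.1963; P_K = (1−ρ)ρ^8/(1−ρ^9) = 0.204928
λ_eff = λ(1 − P_K) = 40.83·(1 − 0.204928) = 40.83·0.795072 = 32.4628 /hr

Final: 32.4628 /hr


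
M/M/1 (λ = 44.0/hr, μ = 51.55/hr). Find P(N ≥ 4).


ρ = 44.0/51.55 = 0.8535
P(N ≥ n) = ρ^n = 0.8535^4 = 0.530757

Final: 0.530757


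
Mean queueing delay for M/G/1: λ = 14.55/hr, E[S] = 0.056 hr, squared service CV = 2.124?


ρ = λ·E[S] = 14.55·0.056 = 0.8148
E[S²] = E[S]²(1+C_s²) = 0.056²·(1+2.124) = 0.009797
Wq = λ·E[S²]/(2(1−ρ)) = 14.55·0.009797/(2·0.1852) = 0.38484 hr

Final: 0.38484 hr


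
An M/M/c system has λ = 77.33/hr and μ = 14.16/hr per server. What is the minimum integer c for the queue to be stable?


Stability requires cμ > λ ⇔ c > λ/μ.
λ/μ = 77.33/14.16 = 5.4612
Minimum integer c = ⌊5.4612⌋ + 1 = 6
Check: 6·14.16 = 84.96 > 77.33, while 5·14.16 = 70.80 ≤ 77.33

Final: 6 servers


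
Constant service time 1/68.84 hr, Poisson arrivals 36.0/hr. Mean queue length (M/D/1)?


ρ = 36.0/68.84 = 0.5230
M/D/1: Lq = ρ²/(2(1−ρ)) = 0.2735/(2·0.4770) = 0.28664

Final: 0.28664


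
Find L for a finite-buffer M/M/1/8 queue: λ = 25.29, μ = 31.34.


ρ = 25.29/31.34 = 0.8070
L = ρ[1 − (K+1)ρ^K + Kρ^(K+1)] / [(1−ρ)(1−ρ^(K+1))]
Numerator: 0.8070·(1 − 9·0.179804 + 8·0.145094) = 0.437787
Denominator: (0.1930)·(0.854906) = 0.165035
L = 0.437787/0.165035 = 2.6527

Final: 2.6527


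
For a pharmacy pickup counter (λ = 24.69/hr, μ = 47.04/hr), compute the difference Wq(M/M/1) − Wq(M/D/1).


ρ = 24.69/47.04 = 0.5249
Wq(M/M/1) = ρ/(μ−λ) = 0.5249/22.35 = 0.02348 hr
Wq(M/D/1) = ρ/(2(μ−λ)) = 0.01174 hr
Savings = 0.02348 − 0.01174 = 0.01174 hr

Final: 0.01174 hr


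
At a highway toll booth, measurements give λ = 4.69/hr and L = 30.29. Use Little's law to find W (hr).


W = L/λ = 30.29/4.69 = 6.4584 hr

Final: 6.4584 hr


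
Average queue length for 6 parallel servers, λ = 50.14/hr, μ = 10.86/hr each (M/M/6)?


a = λ/μ = 4.6169; ρ = a/6 = 0.7695
P₀ = 0.007846
Lq = P₀·a^c·ρ / (c!·(1−ρ)²) = 0.007846·9685.61108·0.7695/(720·0.05313)
= 1.52854

Final: 1.52854


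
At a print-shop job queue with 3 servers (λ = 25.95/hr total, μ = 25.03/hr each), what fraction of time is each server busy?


ρ = λ/(cμ) = 25.95/(3·25.03) = 25.95/75.09 = 0.3456

Final: 0.3456


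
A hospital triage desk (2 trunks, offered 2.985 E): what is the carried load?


B(2,2.985) = 0.527850 (Erlang-B)
Carried load = a(1 − B) = 2.985·(1 − 0.527850) = 2.985·0.472150 = 1.4094 E

Final: 1.4094 Erlangs


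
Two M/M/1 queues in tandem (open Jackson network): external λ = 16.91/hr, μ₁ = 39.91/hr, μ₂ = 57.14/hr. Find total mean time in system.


Each node sees arrival rate λ = 16.91/hr (tandem ⇒ throughput preserved).
W₁ = 1/(μ₁−λ) = 1/(39.91−16.91) = 0.04348 hr
W₂ = 1/(μ₂−λ) = 1/(57.14−16.91) = 0.02486 hr
W_total = W₁ + W₂ = 0.04348 + 0.02486 = 0.06834 hr

Final: 0.06834 hr


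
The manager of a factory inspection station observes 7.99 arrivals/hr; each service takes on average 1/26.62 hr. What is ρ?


ρ = λ/μ = 7.99/26.62 = 0.3002

Final: 0.3002


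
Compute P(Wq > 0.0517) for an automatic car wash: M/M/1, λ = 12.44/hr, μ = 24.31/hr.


ρ = 12.44/24.31 = 0.5117
P(Wq > t) = ρ·e^{−(μ−λ)t} = 0.5117·e^{−0.6137}
= 0.5117·0.541356 = 0.277024

Final: 0.277024


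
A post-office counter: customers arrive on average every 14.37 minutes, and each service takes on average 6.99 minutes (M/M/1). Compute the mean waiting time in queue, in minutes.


λ = 60/14.37 = 4.1754 /hr
μ = 60/6.99 = 8.5837 /hr
ρ = λ/μ = 4.1754/8.5837 = 0.4864
Wq = ρ/(μ−λ) = 0.4864/(8.5837−4.1754) = 0.11034 hr
In minutes: 0.11034·60 = 6.621 min

Final: 6.621 min


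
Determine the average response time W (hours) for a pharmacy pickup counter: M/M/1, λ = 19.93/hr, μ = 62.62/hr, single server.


W = 1/(μ−λ) = 1/(62.62 − 19.93) = 1/42.69 = 0.02342 hr

Final: 0.02342 hr


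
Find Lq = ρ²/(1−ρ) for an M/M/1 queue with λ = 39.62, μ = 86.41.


ρ = 39.62/86.41 = 0.4585
Lq = ρ²/(1−ρ) = 0.2102/0.5415 = 0.3883

Final: 0.3883


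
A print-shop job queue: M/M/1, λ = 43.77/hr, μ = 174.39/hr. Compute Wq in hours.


ρ = 43.77/174.39 = 0.2510
Wq = ρ/(μ−λ) = 0.2510/(174.39 − 43.77) = 0.2510/130.62 = 0.001922 hr

Final: 0.001922 hr


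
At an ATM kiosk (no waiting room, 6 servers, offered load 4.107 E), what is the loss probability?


B(c,a) = (a^c/c!) / Σ_{k=0}^{c} a^k/k!
a^6/6! = 6.665239
Σ terms (k=0..6): 1.00000 + 4.10700 + 8.43372 + 11.54577 + 11.85462 + 9.73738 + 6.66524 = 53.343734
B = 6.665239/53.343734 = 0.124949

Final: 0.124949


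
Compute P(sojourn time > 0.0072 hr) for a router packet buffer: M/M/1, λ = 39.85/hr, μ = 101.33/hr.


W ~ Exponential(μ−λ) for M/M/1.
μ − λ = 101.33 − 39.85 = 61.4800
P(W > t) = e^{−(μ−λ)t} = e^{−0.4427} = 0.642328

Final: 0.642328


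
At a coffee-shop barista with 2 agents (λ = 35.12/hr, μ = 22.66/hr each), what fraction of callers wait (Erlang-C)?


a = λ/μ = 1.5499; ρ = a/2 = 0.7749
P₀ = 0.126803 (from M/M/c formula)
C(c,a) = [a^c/(c!(1−ρ))]·P₀ = [2.40209/(2·0.2251)]·0.126803
= 5.33641·0.126803 = 0.676670

Final: 0.676670


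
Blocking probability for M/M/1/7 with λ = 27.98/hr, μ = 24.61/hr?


ρ = λ/μ = 27.98/24.61 = 1.1369
P_K = (1−ρ)ρ^K/(1−ρ^(K+1)) = (-0.1369·2.455572)/(1 − 2.791829)
= -0.336257/-1.791829 = 0.187661

Final: 0.187661


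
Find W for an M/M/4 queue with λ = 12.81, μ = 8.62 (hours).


a = 1.4861; ρ = 0.3715; P₀ = 0.224184
Lq = P₀·a^c·ρ/(c!(1−ρ)²) = 0.04285
Wq = Lq/λ = 0.04285/12.81 = 0.003345 hr
W = Wq + 1/μ = 0.003345 + 0.11601 = 0.11935 hr

Final: 0.11935 hr


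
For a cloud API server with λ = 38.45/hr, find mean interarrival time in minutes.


Mean interarrival time = 1/λ = 1/38.45 hour = 0.02601 hour
In minutes: 0.02601 × 60 = 1.5605 min

Final: 1.5605 min


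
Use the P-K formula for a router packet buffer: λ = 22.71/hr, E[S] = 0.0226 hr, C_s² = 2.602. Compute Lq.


ρ = λ·E[S] = 22.71·0.0226 = 0.5132
Lq = ρ²(1+C_s²)/(2(1−ρ)) = 0.2634·(1+2.602)/(2·0.4868)
= 0.2634·3.6020/0.9735 = 0.97466

Final: 0.97466


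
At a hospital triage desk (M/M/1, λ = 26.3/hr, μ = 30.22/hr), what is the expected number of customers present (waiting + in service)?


ρ = λ/μ = 26.3/30.22 = 0.8703
L = ρ/(1−ρ) = 0.8703/(1 − 0.8703) = 0.8703/0.1297 = 6.7092

Final: 6.7092


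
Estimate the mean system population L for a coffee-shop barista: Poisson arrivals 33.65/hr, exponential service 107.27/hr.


ρ = λ/μ = 33.65/107.27 = 0.3137
L = ρ/(1−ρ) = 0.3137/(1 − 0.3137) = 0.3137/0.6863 = 0.4571

Final: 0.4571


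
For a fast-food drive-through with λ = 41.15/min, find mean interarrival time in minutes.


Mean interarrival time = 1/λ = 1/41.15 minute = 0.02430 minute
In minutes: 0.02430 × 1 = 0.02430 min

Final: 0.02430 min


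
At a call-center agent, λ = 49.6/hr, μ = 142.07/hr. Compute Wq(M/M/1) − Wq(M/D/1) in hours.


ρ = 49.6/142.07 = 0.3491
Wq(M/M/1) = ρ/(μ−λ) = 0.3491/92.47 = 0.003776 hr
Wq(M/D/1) = ρ/(2(μ−λ)) = 0.001888 hr
Savings = 0.003776 − 0.001888 = 0.001888 hr

Final: 0.001888 hr
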